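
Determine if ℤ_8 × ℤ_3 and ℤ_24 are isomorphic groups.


Comparing ℤ_8 × ℤ_3 and ℤ_24:
gcd(8,3) = 1, so ℤ_8 × ℤ_3 ≅ ℤ_24 (CRT)

Yes, ℤ_8 × ℤ_3 ≅ ℤ_24


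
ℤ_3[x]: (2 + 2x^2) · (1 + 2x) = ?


Expand and collect like terms; reduce coefficients mod 3:
x^0: 2·1 = 2 ≡ 2 (mod 3)
x^1: 2·2 + 0·1 = 4 ≡ 1 (mod 3)
x^2: 0·2 + 2·1 = 2 ≡ 2 (mod 3)
x^3: 2·2 = 4 ≡ 1 (mod 3)
Result: 2 + x + 2x^2 + x^3

f · g = 2 + x + 2x^2 + x^3


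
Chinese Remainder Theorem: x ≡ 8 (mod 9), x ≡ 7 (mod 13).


m₁ = 9, m₂ = 13, gcd = 1, so CRT applies. M = m₁·m₂ = 117
Let M₁ = M/m₁ = 13, M₂ = M/m₂ = 9
Find y₁ ≡ M₁⁻¹ (mod m₁): 13⁻¹ ≡ 7 (mod 9)
Find y₂ ≡ M₂⁻¹ (mod m₂): 9⁻¹ ≡ 3 (mod 13)
x = a₁·M₁·y₁ + a₂·M₂·y₂ = 8·13·7 + 7·9·3 = 917
Reduce mod 117: x ≡ 98
Check: 98 mod 9 = 8 ✓, 98 mod 13 = 7 ✓

x ≡ 98 (mod 117)


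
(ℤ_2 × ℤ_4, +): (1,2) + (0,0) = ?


Operation: componentwise addition mod (2, 4)
(1,2) + (0,0) = ((a₁+b₁) mod 2, (a₂+b₂) mod 4) with a = (1,2), b = (0,0)

(1,2) + (0,0) = (1,2)


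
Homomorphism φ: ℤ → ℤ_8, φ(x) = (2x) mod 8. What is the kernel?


Kernel = preimage of identity
ker(φ) = {x ∈ ℤ : 2x ≡ 0 (mod 8)}. gcd(2,8) = 2, so 2x ≡ 0 (mod 8) ⟺ x ≡ 0 (mod 8/2 = 4). Hence ker(φ) = 4ℤ

ker(φ) = 4ℤ


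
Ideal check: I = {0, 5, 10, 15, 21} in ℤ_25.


Check ideal conditions for I = {0, 5, 10, 15, 21} in ℤ_25:
(1) I is an additive subgroup? No
(2) For r ∈ ℤ_25 and a ∈ I: r·a ∈ I? No  [counterexample: r=2, a=10, r·a mod 25 = 20 ∉ I]

No, I is not an ideal of ℤ_25


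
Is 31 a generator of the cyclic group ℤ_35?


g generates ℤ_n iff gcd(g, n) = 1
gcd(31, 35) = 1
Since gcd = 1, 31 is a generator.

Yes, 31 generates ℤ_35


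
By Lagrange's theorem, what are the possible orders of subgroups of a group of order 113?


Lagrange's theorem: |H| divides |G|
|G| = 113
Divisors of 113: 1, 113

Possible subgroup orders: {1, 113}


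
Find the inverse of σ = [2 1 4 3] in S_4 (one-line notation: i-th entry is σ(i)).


To find σ⁻¹, swap domain and range:
σ(1) = 2 → σ⁻¹(2) = 1
σ(2) = 1 → σ⁻¹(1) = 2
σ(3) = 4 → σ⁻¹(4) = 3
σ(4) = 3 → σ⁻¹(3) = 4

σ⁻¹ = [2 1 4 3]


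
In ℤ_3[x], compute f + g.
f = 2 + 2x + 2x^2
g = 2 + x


Add coefficients mod 3:
x^0: 2 + 2 = 1 (mod 3)
x^1: 2 + 1 = 0 (mod 3)
x^2: 2 + 0 = 2 (mod 3)
Result: 1 + 2x^2

f + g = 1 + 2x^2


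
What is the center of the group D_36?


Z(G) = {g ∈ G | gx = xg for all x ∈ G}
For even n, Z(D_n) = {e, r^(n/2)}: the 180° rotation r^18 commutes with every reflection and rotation

Z(D_36) = {e, r^18}


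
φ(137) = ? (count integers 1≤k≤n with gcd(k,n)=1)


Factor n: 137 = 137
φ(n) = n · ∏(1 - 1/p) over distinct primes p | n
φ(137) = 137 · (1 - 1/137) = 136

φ(137) = 136


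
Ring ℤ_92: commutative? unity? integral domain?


ℤ_92 is a commutative ring with unity 1; 92 = 2×46 is composite, so 2·46 ≡ 0 gives zero divisors (not an integral domain)
Commutative: Yes
Integral domain: No
Has unity: Yes

ℤ_92: Commutative=Yes, Unity=Yes


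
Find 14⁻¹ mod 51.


Use the extended Euclidean algorithm to write 1 = 14·s + 51·t; then s mod 51 is the inverse.
Euclidean algorithm:
  14 = 0·51 + 14
  51 = 3·14 + 9
  14 = 1·9 + 5
  9 = 1·5 + 4
  5 = 1·4 + 1
  4 = 4·1 + 0
gcd(14,51) = 1
Back-substitution gives: 14·(11) + 51·(-3) = 1
So 14⁻¹ ≡ 11 ≡ 11 (mod 51)
Check: 14 × 11 = 154 ≡ 1 (mod 51) ✓

14⁻¹ ≡ 11 (mod 51)


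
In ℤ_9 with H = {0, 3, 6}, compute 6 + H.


6 + H = {6 + h (mod 9) : h ∈ H}
6+0=6, 6+3=0, 6+6=3
6 + H = {0, 3, 6} = 0 + H

6 + H = {0, 3, 6}


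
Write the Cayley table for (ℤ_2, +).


Elements: {0, 1}
Operation: addition mod 2
Entry (a, b) = (a + b) mod 2

Cayley table:
  | 0 | 1
0 | 0 | 1
1 | 1 | 0


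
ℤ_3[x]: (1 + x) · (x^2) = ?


Expand and collect like terms; reduce coefficients mod 3:
x^0: 1·0 = 0 ≡ 0 (mod 3)
x^1: 1·0 + 1·0 = 0 ≡ 0 (mod 3)
x^2: 1·1 + 1·0 = 1 ≡ 1 (mod 3)
x^3: 1·1 = 1 ≡ 1 (mod 3)
Result: x^2 + x^3

f · g = x^2 + x^3


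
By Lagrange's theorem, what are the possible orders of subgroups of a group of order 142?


Lagrange's theorem: |H| divides |G|
|G| = 142
Divisors of 142: 1, 2, 71, 142

Possible subgroup orders: {1, 2, 71, 142}


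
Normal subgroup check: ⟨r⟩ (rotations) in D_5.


H = ⟨r⟩ (rotations) in D_5
The rotation subgroup ⟨r⟩ has index 2 in D_5, so it is normal

Yes, normal subgroup


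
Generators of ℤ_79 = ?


g generates ℤ_n iff gcd(g,n) = 1
Prime factors of 79: 79
Generators are g ∈ {1,...,78} not divisible by any of these primes.
Generators: {1, 2, 3, 4, 5, 6, 7, 8, 9, 10, 11, 12, 13, 14, 15, 16, 17, 18, 19, 20, 21, 22, 23, 24, 25, 26, 27, 28, 29, 30, 31, 32, 33, 34, 35, 36, 37, 38, 39, 40, 41, 42, 43, 44, 45, 46, 47, 48, 49, 50, 51, 52, 53, 54, 55, 56, 57, 58, 59, 60, 61, 62, 63, 64, 65, 66, 67, 68, 69, 70, 71, 72, 73, 74, 75, 76, 77, 78}
Number of generators = φ(79) = 78

Generators of ℤ_79 = {1, 2, 3, 4, 5, 6, 7, 8, 9, 10, 11, 12, 13, 14, 15, 16, 17, 18, 19, 20, 21, 22, 23, 24, 25, 26, 27, 28, 29, 30, 31, 32, 33, 34, 35, 36, 37, 38, 39, 40, 41, 42, 43, 44, 45, 46, 47, 48, 49, 50, 51, 52, 53, 54, 55, 56, 57, 58, 59, 60, 61, 62, 63, 64, 65, 66, 67, 68, 69, 70, 71, 72, 73, 74, 75, 76, 77, 78}


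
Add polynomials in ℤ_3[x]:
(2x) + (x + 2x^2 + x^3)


Add coefficients mod 3:
x^0: 0 + 0 = 0 (mod 3)
x^1: 2 + 1 = 0 (mod 3)
x^2: 0 + 2 = 2 (mod 3)
x^3: 0 + 1 = 1 (mod 3)
Result: 2x^2 + x^3

f + g = 2x^2 + x^3


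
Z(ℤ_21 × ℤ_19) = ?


Z(G) = {g ∈ G | gx = xg for all x ∈ G}
Direct product of abelian groups is abelian, so Z(G) = G

Z(ℤ_21 × ℤ_19) = ℤ_21 × ℤ_19


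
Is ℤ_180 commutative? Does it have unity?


ℤ_180 is a commutative ring with unity 1; 180 = 2×90 is composite, so 2·90 ≡ 0 gives zero divisors (not an integral domain)
Commutative: Yes
Integral domain: No
Has unity: Yes

ℤ_180: Commutative=Yes, Unity=Yes


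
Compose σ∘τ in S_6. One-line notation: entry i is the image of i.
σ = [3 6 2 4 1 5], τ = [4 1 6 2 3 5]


σ∘τ: apply τ first, then σ
1 →τ 4 →σ 4
2 →τ 1 →σ 3
3 →τ 6 →σ 5
4 →τ 2 →σ 6
5 →τ 3 →σ 2
6 →τ 5 →σ 1

σ∘τ = [4 3 5 6 2 1]


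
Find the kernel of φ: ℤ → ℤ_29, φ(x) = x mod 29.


Kernel = preimage of identity
ker(φ) = {x ∈ ℤ : x ≡ 0 (mod 29)} = 29ℤ = {0, ±29, ±58, ...}

ker(φ) = 29ℤ


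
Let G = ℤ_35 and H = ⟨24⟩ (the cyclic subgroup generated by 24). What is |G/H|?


|⟨24⟩| = n / gcd(24, 35) = 35 / 1 = 35
H is normal (ℤ_35 is abelian).
|G/H| = |G| / |H| = 35 / 35 = 1

|G/H| = 1


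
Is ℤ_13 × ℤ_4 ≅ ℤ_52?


Comparing ℤ_13 × ℤ_4 and ℤ_52:
gcd(13,4) = 1, so ℤ_13 × ℤ_4 ≅ ℤ_52 (CRT)

Yes, ℤ_13 × ℤ_4 ≅ ℤ_52


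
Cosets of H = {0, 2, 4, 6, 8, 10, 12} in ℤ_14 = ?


H = {0, 2, 4, 6, 8, 10, 12}, |H| = 7
Number of cosets = |G|/|H| = 14/7 = 2
0 + H = {0, 2, 4, 6, 8, 10, 12}
1 + H = {1, 3, 5, 7, 9, 11, 13}

Cosets: 0+H={0,2,4,6,8,10,12}; 1+H={1,3,5,7,9,11,13}


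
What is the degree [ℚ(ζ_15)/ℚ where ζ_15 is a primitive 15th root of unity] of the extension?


[ℚ(ζ_n):ℚ] = deg Φ_n(x) = φ(n). Here φ(15) = 8

[ℚ(ζ_15)/ℚ where ζ_15 is a primitive 15th root of unity] = 8


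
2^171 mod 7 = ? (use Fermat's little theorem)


Fermat's little theorem: if p is prime and gcd(a,p)=1, then a^(p-1) ≡ 1 (mod p)
p = 7 is prime, gcd(2,7) = 1
Reduce exponent: 171 mod 6 = 3
So 2^171 ≡ 2^3 (mod 7)
2^3 mod 7 = 1

2^171 ≡ 1 (mod 7)


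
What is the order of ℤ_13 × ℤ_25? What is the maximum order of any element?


|ℤ_13 × ℤ_25| = 13 × 25 = 325
Max element order = lcm(13,25) = 325
Cyclic? Yes (gcd=1)

|ℤ_13×ℤ_25| = 325, max element order = 325


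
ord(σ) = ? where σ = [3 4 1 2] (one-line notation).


Cycle decomposition: (1 3) (2 4)
Cycle lengths: 2, 2
Order = lcm(2, 2) = 2

ord(σ) = 2


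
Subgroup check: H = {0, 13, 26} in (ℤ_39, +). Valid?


Subgroup test for H = {0, 13, 26} in (ℤ_39, +):
(1) 0 ∈ H? Yes
(2) Closure: for all a,b ∈ H, (a+b) mod 39 ∈ H? Yes
(3) Inverses: for all a ∈ H, -a mod 39 ∈ H? Yes

Yes, H is a subgroup of ℤ_39


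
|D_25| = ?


|D_n| = 2n (n rotations and n reflections)
|D_25| = 2×25 = 50

|D_25| = 50


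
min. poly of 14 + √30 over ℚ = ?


Let α = 14 + √30. Then α - 14 = √30, so (α - 14)² = 30, giving α² - 28α + 166 = 0. Degree 2 and α ∉ ℚ, so this is the minimal polynomial.

Minimal polynomial: x² - 28x + 166


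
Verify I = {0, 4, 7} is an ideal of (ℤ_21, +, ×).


Check ideal conditions for I = {0, 4, 7} in ℤ_21:
(1) I is an additive subgroup? No
(2) For r ∈ ℤ_21 and a ∈ I: r·a ∈ I? No  [counterexample: r=2, a=4, r·a mod 21 = 8 ∉ I]

No, I is not an ideal of ℤ_21


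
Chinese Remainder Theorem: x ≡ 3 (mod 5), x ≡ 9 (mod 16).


m₁ = 5, m₂ = 16, gcd = 1, so CRT applies. M = m₁·m₂ = 80
Let M₁ = M/m₁ = 16, M₂ = M/m₂ = 5
Find y₁ ≡ M₁⁻¹ (mod m₁): 16⁻¹ ≡ 1 (mod 5)
Find y₂ ≡ M₂⁻¹ (mod m₂): 5⁻¹ ≡ 13 (mod 16)
x = a₁·M₁·y₁ + a₂·M₂·y₂ = 3·16·1 + 9·5·13 = 633
Reduce mod 80: x ≡ 73
Check: 73 mod 5 = 3 ✓, 73 mod 16 = 9 ✓

x ≡ 73 (mod 80)


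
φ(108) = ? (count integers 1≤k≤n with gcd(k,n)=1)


Factor n: 108 = 2^2 × 3^3
φ(n) = n · ∏(1 - 1/p) over distinct primes p | n
φ(108) = 108 · (1 - 1/2) · (1 - 1/3) = 36

φ(108) = 36


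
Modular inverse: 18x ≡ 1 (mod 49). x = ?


Use the extended Euclidean algorithm to write 1 = 18·s + 49·t; then s mod 49 is the inverse.
Euclidean algorithm:
  18 = 0·49 + 18
  49 = 2·18 + 13
  18 = 1·13 + 5
  13 = 2·5 + 3
  5 = 1·3 + 2
  3 = 1·2 + 1
  2 = 2·1 + 0
gcd(18,49) = 1
Back-substitution gives: 18·(-19) + 49·(7) = 1
So 18⁻¹ ≡ -19 ≡ 30 (mod 49)
Check: 18 × 30 = 540 ≡ 1 (mod 49) ✓

18⁻¹ ≡ 30 (mod 49)


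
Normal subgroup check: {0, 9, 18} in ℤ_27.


H = {0, 9, 18} in ℤ_27
ℤ_27 is abelian; every subgroup of an abelian group is normal

Yes, normal subgroup


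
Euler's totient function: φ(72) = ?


Factor n: 72 = 2^3 × 3^2
φ(n) = n · ∏(1 - 1/p) over distinct primes p | n
φ(72) = 72 · (1 - 1/2) · (1 - 1/3) = 24

φ(72) = 24


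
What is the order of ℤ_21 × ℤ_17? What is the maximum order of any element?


|ℤ_21 × ℤ_17| = 21 × 17 = 357
Max element order = lcm(21,17) = 357
Cyclic? Yes (gcd=1)

|ℤ_21×ℤ_17| = 357, max element order = 357


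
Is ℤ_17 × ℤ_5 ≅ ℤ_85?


Comparing ℤ_17 × ℤ_5 and ℤ_85:
gcd(17,5) = 1, so ℤ_17 × ℤ_5 ≅ ℤ_85 (CRT)

Yes, ℤ_17 × ℤ_5 ≅ ℤ_85


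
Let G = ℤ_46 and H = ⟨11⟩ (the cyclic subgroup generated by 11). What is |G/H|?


|⟨11⟩| = n / gcd(11, 46) = 46 / 1 = 46
H is normal (ℤ_46 is abelian).
|G/H| = |G| / |H| = 46 / 46 = 1

|G/H| = 1


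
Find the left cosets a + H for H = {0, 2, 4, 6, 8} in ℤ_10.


H = {0, 2, 4, 6, 8}, |H| = 5
Number of cosets = |G|/|H| = 10/5 = 2
0 + H = {0, 2, 4, 6, 8}
1 + H = {1, 3, 5, 7, 9}

Cosets: 0+H={0,2,4,6,8}; 1+H={1,3,5,7,9}


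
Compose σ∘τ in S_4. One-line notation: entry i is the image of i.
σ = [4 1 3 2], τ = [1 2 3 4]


σ∘τ: apply τ first, then σ
1 →τ 1 →σ 4
2 →τ 2 →σ 1
3 →τ 3 →σ 3
4 →τ 4 →σ 2

σ∘τ = [4 1 3 2]


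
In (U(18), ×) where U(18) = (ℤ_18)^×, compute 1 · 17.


Operation: multiplication mod 18
1 · 17 = (a × b) mod 18 with a = 1, b = 17

1 · 17 = 17


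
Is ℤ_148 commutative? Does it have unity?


ℤ_148 is a commutative ring with unity 1; 148 = 2×74 is composite, so 2·74 ≡ 0 gives zero divisors (not an integral domain)
Commutative: Yes
Integral domain: No
Has unity: Yes

ℤ_148: Commutative=Yes, Unity=Yes


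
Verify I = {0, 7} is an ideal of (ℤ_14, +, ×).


Check ideal conditions for I = {0, 7} in ℤ_14:
(1) I is an additive subgroup? Yes
(2) For r ∈ ℤ_14 and a ∈ I: r·a ∈ I? Yes

Yes, I is an ideal of ℤ_14


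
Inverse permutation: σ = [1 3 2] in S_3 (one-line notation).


To find σ⁻¹, swap domain and range:
σ(1) = 1 → σ⁻¹(1) = 1
σ(2) = 3 → σ⁻¹(3) = 2
σ(3) = 2 → σ⁻¹(2) = 3

σ⁻¹ = [1 3 2]


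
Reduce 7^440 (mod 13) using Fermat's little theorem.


Fermat's little theorem: if p is prime and gcd(a,p)=1, then a^(p-1) ≡ 1 (mod p)
p = 13 is prime, gcd(7,13) = 1
Reduce exponent: 440 mod 12 = 8
So 7^440 ≡ 7^8 (mod 13)
7^8 mod 13 = 3

7^440 ≡ 3 (mod 13)


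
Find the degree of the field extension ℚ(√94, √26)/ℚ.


[ℚ(√94,√26):ℚ] = [ℚ(√94,√26):ℚ(√94)]·[ℚ(√94):ℚ] = 2·2 = 4

[ℚ(√94, √26)/ℚ] = 4


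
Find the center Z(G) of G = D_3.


Z(G) = {g ∈ G | gx = xg for all x ∈ G}
For odd n, Z(D_n) = {e}: no nontrivial rotation commutes with all reflections

Z(D_3) = {e}


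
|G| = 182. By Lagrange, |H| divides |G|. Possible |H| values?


Lagrange's theorem: |H| divides |G|
|G| = 182
Divisors of 182: 1, 2, 7, 13, 14, 26, 91, 182

Possible subgroup orders: {1, 2, 7, 13, 14, 26, 91, 182}


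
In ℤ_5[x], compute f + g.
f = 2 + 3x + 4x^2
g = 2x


Add coefficients mod 5:
x^0: 2 + 0 = 2 (mod 5)
x^1: 3 + 2 = 0 (mod 5)
x^2: 4 + 0 = 4 (mod 5)
Result: 2 + 4x^2

f + g = 2 + 4x^2


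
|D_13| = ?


|D_n| = 2n (n rotations and n reflections)
|D_13| = 2×13 = 26

|D_13| = 26


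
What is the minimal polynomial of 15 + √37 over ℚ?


Let α = 15 + √37. Then α - 15 = √37, so (α - 15)² = 37, giving α² - 30α + 188 = 0. Degree 2 and α ∉ ℚ, so this is the minimal polynomial.

Minimal polynomial: x² - 30x + 188


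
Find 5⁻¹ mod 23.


Use the extended Euclidean algorithm to write 1 = 5·s + 23·t; then s mod 23 is the inverse.
Euclidean algorithm:
  5 = 0·23 + 5
  23 = 4·5 + 3
  5 = 1·3 + 2
  3 = 1·2 + 1
  2 = 2·1 + 0
gcd(5,23) = 1
Back-substitution gives: 5·(-9) + 23·(2) = 1
So 5⁻¹ ≡ -9 ≡ 14 (mod 23)
Check: 5 × 14 = 70 ≡ 1 (mod 23) ✓

5⁻¹ ≡ 14 (mod 23)


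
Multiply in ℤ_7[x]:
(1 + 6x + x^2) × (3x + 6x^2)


Expand and collect like terms; reduce coefficients mod 7:
x^0: 1·0 = 0 ≡ 0 (mod 7)
x^1: 1·3 + 6·0 = 3 ≡ 3 (mod 7)
x^2: 1·6 + 6·3 + 1·0 = 24 ≡ 3 (mod 7)
x^3: 6·6 + 1·3 = 39 ≡ 4 (mod 7)
x^4: 1·6 = 6 ≡ 6 (mod 7)
Result: 3x + 3x^2 + 4x^3 + 6x^4

f · g = 3x + 3x^2 + 4x^3 + 6x^4


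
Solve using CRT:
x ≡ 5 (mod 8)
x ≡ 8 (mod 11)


m₁ = 8, m₂ = 11, gcd = 1, so CRT applies. M = m₁·m₂ = 88
Let M₁ = M/m₁ = 11, M₂ = M/m₂ = 8
Find y₁ ≡ M₁⁻¹ (mod m₁): 11⁻¹ ≡ 3 (mod 8)
Find y₂ ≡ M₂⁻¹ (mod m₂): 8⁻¹ ≡ 7 (mod 11)
x = a₁·M₁·y₁ + a₂·M₂·y₂ = 5·11·3 + 8·8·7 = 613
Reduce mod 88: x ≡ 85
Check: 85 mod 8 = 5 ✓, 85 mod 11 = 8 ✓

x ≡ 85 (mod 88)


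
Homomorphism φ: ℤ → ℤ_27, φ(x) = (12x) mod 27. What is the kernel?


Kernel = preimage of identity
ker(φ) = {x ∈ ℤ : 12x ≡ 0 (mod 27)}. gcd(12,27) = 3, so 12x ≡ 0 (mod 27) ⟺ x ≡ 0 (mod 27/3 = 9). Hence ker(φ) = 9ℤ

ker(φ) = 9ℤ


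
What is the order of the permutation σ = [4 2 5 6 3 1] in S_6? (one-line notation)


Cycle decomposition: (1 4 6) (3 5)
Cycle lengths: 3, 2
Order = lcm(3, 2) = 6

ord(σ) = 6


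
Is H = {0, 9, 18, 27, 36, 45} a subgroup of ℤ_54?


Subgroup test for H = {0, 9, 18, 27, 36, 45} in (ℤ_54, +):
(1) 0 ∈ H? Yes
(2) Closure: for all a,b ∈ H, (a+b) mod 54 ∈ H? Yes
(3) Inverses: for all a ∈ H, -a mod 54 ∈ H? Yes

Yes, H is a subgroup of ℤ_54


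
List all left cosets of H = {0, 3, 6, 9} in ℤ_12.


H = {0, 3, 6, 9}, |H| = 4
Number of cosets = |G|/|H| = 12/4 = 3
0 + H = {0, 3, 6, 9}
1 + H = {1, 4, 7, 10}
2 + H = {2, 5, 8, 11}

Cosets: 0+H={0,3,6,9}; 1+H={1,4,7,10}; 2+H={2,5,8,11}


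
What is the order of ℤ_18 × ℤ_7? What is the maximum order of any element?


|ℤ_18 × ℤ_7| = 18 × 7 = 126
Max element order = lcm(18,7) = 126
Cyclic? Yes (gcd=1)

|ℤ_18×ℤ_7| = 126, max element order = 126


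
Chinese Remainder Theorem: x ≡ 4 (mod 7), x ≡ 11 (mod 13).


m₁ = 7, m₂ = 13, gcd = 1, so CRT applies. M = m₁·m₂ = 91
Let M₁ = M/m₁ = 13, M₂ = M/m₂ = 7
Find y₁ ≡ M₁⁻¹ (mod m₁): 13⁻¹ ≡ 6 (mod 7)
Find y₂ ≡ M₂⁻¹ (mod m₂): 7⁻¹ ≡ 2 (mod 13)
x = a₁·M₁·y₁ + a₂·M₂·y₂ = 4·13·6 + 11·7·2 = 466
Reduce mod 91: x ≡ 11
Check: 11 mod 7 = 4 ✓, 11 mod 13 = 11 ✓

x ≡ 11 (mod 91)


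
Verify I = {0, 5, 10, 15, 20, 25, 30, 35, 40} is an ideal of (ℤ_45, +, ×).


Check ideal conditions for I = {0, 5, 10, 15, 20, 25, 30, 35, 40} in ℤ_45:
(1) I is an additive subgroup? Yes
(2) For r ∈ ℤ_45 and a ∈ I: r·a ∈ I? Yes

Yes, I is an ideal of ℤ_45


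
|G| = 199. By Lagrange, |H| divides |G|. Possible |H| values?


Lagrange's theorem: |H| divides |G|
|G| = 199
Divisors of 199: 1, 199

Possible subgroup orders: {1, 199}


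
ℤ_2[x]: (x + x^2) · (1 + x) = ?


Expand and collect like terms; reduce coefficients mod 2:
x^0: 0·1 = 0 ≡ 0 (mod 2)
x^1: 0·1 + 1·1 = 1 ≡ 1 (mod 2)
x^2: 1·1 + 1·1 = 2 ≡ 0 (mod 2)
x^3: 1·1 = 1 ≡ 1 (mod 2)
Result: x + x^3

f · g = x + x^3


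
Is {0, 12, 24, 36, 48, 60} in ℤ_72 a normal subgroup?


H = {0, 12, 24, 36, 48, 60} in ℤ_72
ℤ_72 is abelian; every subgroup of an abelian group is normal

Yes, normal subgroup


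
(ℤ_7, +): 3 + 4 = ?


Operation: addition mod 7
3 + 4 = (a + b) mod 7 with a = 3, b = 4

3 + 4 = 0


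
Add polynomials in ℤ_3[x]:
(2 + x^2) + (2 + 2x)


Add coefficients mod 3:
x^0: 2 + 2 = 1 (mod 3)
x^1: 0 + 2 = 2 (mod 3)
x^2: 1 + 0 = 1 (mod 3)
Result: 1 + 2x + x^2

f + g = 1 + 2x + x^2


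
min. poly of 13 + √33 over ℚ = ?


Let α = 13 + √33. Then α - 13 = √33, so (α - 13)² = 33, giving α² - 26α + 136 = 0. Degree 2 and α ∉ ℚ, so this is the minimal polynomial.

Minimal polynomial: x² - 26x + 136


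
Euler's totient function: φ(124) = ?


Factor n: 124 = 2^2 × 31
φ(n) = n · ∏(1 - 1/p) over distinct primes p | n
φ(124) = 124 · (1 - 1/2) · (1 - 1/31) = 60

φ(124) = 60


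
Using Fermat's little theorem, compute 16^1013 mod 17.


Fermat's little theorem: if p is prime and gcd(a,p)=1, then a^(p-1) ≡ 1 (mod p)
p = 17 is prime, gcd(16,17) = 1
Reduce exponent: 1013 mod 16 = 5
So 16^1013 ≡ 16^5 (mod 17)
16^5 mod 17 = 16

16^1013 ≡ 16 (mod 17)


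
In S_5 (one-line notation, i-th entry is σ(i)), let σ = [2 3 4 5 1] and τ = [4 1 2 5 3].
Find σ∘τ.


σ∘τ: apply τ first, then σ
1 →τ 4 →σ 5
2 →τ 1 →σ 2
3 →τ 2 →σ 3
4 →τ 5 →σ 1
5 →τ 3 →σ 4

σ∘τ = [5 2 3 1 4]


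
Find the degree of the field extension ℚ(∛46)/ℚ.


∛46 has minimal polynomial x³ - 46 (irreducible over ℚ since 46 is not a perfect cube)

[ℚ(∛46)/ℚ] = 3


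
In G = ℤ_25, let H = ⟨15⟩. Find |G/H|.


|⟨15⟩| = n / gcd(15, 25) = 25 / 5 = 5
H is normal (ℤ_25 is abelian).
|G/H| = |G| / |H| = 25 / 5 = 5

|G/H| = 5


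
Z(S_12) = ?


Z(G) = {g ∈ G | gx = xg for all x ∈ G}
S_n is non-abelian for n ≥ 3; Z(S_12) is trivial

Z(S_12) = {e}


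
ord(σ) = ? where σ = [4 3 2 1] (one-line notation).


Cycle decomposition: (1 4) (2 3)
Cycle lengths: 2, 2
Order = lcm(2, 2) = 2

ord(σ) = 2


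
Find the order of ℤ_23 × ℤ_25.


|A × B| = |A| · |B|
|ℤ_23 × ℤ_25| = 23 × 25 = 575

|ℤ_23 × ℤ_25| = 575


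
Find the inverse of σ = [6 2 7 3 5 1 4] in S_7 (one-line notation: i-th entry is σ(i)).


To find σ⁻¹, swap domain and range:
σ(1) = 6 → σ⁻¹(6) = 1
σ(2) = 2 → σ⁻¹(2) = 2
σ(3) = 7 → σ⁻¹(7) = 3
σ(4) = 3 → σ⁻¹(3) = 4
σ(5) = 5 → σ⁻¹(5) = 5
σ(6) = 1 → σ⁻¹(1) = 6
σ(7) = 4 → σ⁻¹(4) = 7

σ⁻¹ = [6 2 4 7 5 1 3]


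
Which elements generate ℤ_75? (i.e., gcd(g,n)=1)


g generates ℤ_n iff gcd(g,n) = 1
Prime factors of 75: 3, 5
Generators are g ∈ {1,...,74} not divisible by any of these primes.
Generators: {1, 2, 4, 7, 8, 11, 13, 14, 16, 17, 19, 22, 23, 26, 28, 29, 31, 32, 34, 37, 38, 41, 43, 44, 46, 47, 49, 52, 53, 56, 58, 59, 61, 62, 64, 67, 68, 71, 73, 74}
Number of generators = φ(75) = 40

Generators of ℤ_75 = {1, 2, 4, 7, 8, 11, 13, 14, 16, 17, 19, 22, 23, 26, 28, 29, 31, 32, 34, 37, 38, 41, 43, 44, 46, 47, 49, 52, 53, 56, 58, 59, 61, 62, 64, 67, 68, 71, 73, 74}


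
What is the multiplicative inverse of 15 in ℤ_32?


Use the extended Euclidean algorithm to write 1 = 15·s + 32·t; then s mod 32 is the inverse.
Euclidean algorithm:
  15 = 0·32 + 15
  32 = 2·15 + 2
  15 = 7·2 + 1
  2 = 2·1 + 0
gcd(15,32) = 1
Back-substitution gives: 15·(15) + 32·(-7) = 1
So 15⁻¹ ≡ 15 ≡ 15 (mod 32)
Check: 15 × 15 = 225 ≡ 1 (mod 32) ✓

15⁻¹ ≡ 15 (mod 32)


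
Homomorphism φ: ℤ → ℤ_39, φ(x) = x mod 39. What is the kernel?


Kernel = preimage of identity
ker(φ) = {x ∈ ℤ : x ≡ 0 (mod 39)} = 39ℤ = {0, ±39, ±78, ...}

ker(φ) = 39ℤ


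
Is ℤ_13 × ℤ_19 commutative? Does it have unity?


Direct product ring; commutative with unity (1,1); but (1,0)·(0,1) = (0,0) gives zero divisors, so not an integral domain
Commutative: Yes
Integral domain: No
Has unity: Yes

ℤ_13 × ℤ_19: Commutative=Yes, Unity=Yes


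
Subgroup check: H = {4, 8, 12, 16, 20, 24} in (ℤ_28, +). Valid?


Subgroup test for H = {4, 8, 12, 16, 20, 24} in (ℤ_28, +):
(1) 0 ∈ H? No
(2) Closure: for all a,b ∈ H, (a+b) mod 28 ∈ H? No  [counterexample: 4 + 24 = 0 ∉ H]
(3) Inverses: for all a ∈ H, -a mod 28 ∈ H? Yes

No, H is not a subgroup of ℤ_28


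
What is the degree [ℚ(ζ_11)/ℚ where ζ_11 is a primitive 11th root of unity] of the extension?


[ℚ(ζ_n):ℚ] = deg Φ_n(x) = φ(n). Here φ(11) = 10

[ℚ(ζ_11)/ℚ where ζ_11 is a primitive 11th root of unity] = 10


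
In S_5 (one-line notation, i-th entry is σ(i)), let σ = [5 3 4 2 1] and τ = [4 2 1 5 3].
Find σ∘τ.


σ∘τ: apply τ first, then σ
1 →τ 4 →σ 2
2 →τ 2 →σ 3
3 →τ 1 →σ 5
4 →τ 5 →σ 1
5 →τ 3 →σ 4

σ∘τ = [2 3 5 1 4]


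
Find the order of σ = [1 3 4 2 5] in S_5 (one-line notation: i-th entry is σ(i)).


Cycle decomposition: (2 3 4)
Cycle lengths: 3
Order = lcm(3) = 3

ord(σ) = 3


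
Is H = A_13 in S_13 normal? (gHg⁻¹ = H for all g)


H = A_13 in S_13
A_13 has index 2 in S_13, and every subgroup of index 2 is normal

Yes, normal subgroup


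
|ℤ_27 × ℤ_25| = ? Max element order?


|ℤ_27 × ℤ_25| = 27 × 25 = 675
Max element order = lcm(27,25) = 675
Cyclic? Yes (gcd=1)

|ℤ_27×ℤ_25| = 675, max element order = 675


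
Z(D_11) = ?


Z(G) = {g ∈ G | gx = xg for all x ∈ G}
For odd n, Z(D_n) = {e}: no nontrivial rotation commutes with all reflections

Z(D_11) = {e}


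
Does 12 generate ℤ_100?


g generates ℤ_n iff gcd(g, n) = 1
gcd(12, 100) = 4
Since gcd = 4 ≠ 1, ⟨12⟩ has order 25 < 100, so 12 is not a generator.

No, 12 does not generate ℤ_100


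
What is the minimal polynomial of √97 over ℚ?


√97 satisfies x² - 97 = 0, irreducible over ℚ since 97 is squarefree

Minimal polynomial: x² - 97


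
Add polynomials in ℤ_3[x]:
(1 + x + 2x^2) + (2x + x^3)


Add coefficients mod 3:
x^0: 1 + 0 = 1 (mod 3)
x^1: 1 + 2 = 0 (mod 3)
x^2: 2 + 0 = 2 (mod 3)
x^3: 0 + 1 = 1 (mod 3)
Result: 1 + 2x^2 + x^3

f + g = 1 + 2x^2 + x^3


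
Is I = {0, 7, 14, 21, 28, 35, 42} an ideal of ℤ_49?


Check ideal conditions for I = {0, 7, 14, 21, 28, 35, 42} in ℤ_49:
(1) I is an additive subgroup? Yes
(2) For r ∈ ℤ_49 and a ∈ I: r·a ∈ I? Yes

Yes, I is an ideal of ℤ_49


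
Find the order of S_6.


|S_n| = n! (number of permutations of n symbols)
|S_6| = 6! = 720

|S_6| = 720


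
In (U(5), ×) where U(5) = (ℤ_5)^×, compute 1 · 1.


Operation: multiplication mod 5
1 · 1 = (a × b) mod 5 with a = 1, b = 1

1 · 1 = 1


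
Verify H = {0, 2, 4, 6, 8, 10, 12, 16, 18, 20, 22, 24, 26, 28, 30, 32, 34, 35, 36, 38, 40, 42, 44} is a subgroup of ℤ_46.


Subgroup test for H = {0, 2, 4, 6, 8, 10, 12, 16, 18, 20, 22, 24, 26, 28, 30, 32, 34, 35, 36, 38, 40, 42, 44} in (ℤ_46, +):
(1) 0 ∈ H? Yes
(2) Closure: for all a,b ∈ H, (a+b) mod 46 ∈ H? No  [counterexample: 2 + 12 = 14 ∉ H]
(3) Inverses: for all a ∈ H, -a mod 46 ∈ H? No

No, H is not a subgroup of ℤ_46


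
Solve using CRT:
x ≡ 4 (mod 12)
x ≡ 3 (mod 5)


m₁ = 12, m₂ = 5, gcd = 1, so CRT applies. M = m₁·m₂ = 60
Let M₁ = M/m₁ = 5, M₂ = M/m₂ = 12
Find y₁ ≡ M₁⁻¹ (mod m₁): 5⁻¹ ≡ 5 (mod 12)
Find y₂ ≡ M₂⁻¹ (mod m₂): 12⁻¹ ≡ 3 (mod 5)
x = a₁·M₁·y₁ + a₂·M₂·y₂ = 4·5·5 + 3·12·3 = 208
Reduce mod 60: x ≡ 28
Check: 28 mod 12 = 4 ✓, 28 mod 5 = 3 ✓

x ≡ 28 (mod 60)


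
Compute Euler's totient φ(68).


Factor n: 68 = 2^2 × 17
φ(n) = n · ∏(1 - 1/p) over distinct primes p | n
φ(68) = 68 · (1 - 1/2) · (1 - 1/17) = 32

φ(68) = 32


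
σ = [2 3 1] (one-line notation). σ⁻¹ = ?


To find σ⁻¹, swap domain and range:
σ(1) = 2 → σ⁻¹(2) = 1
σ(2) = 3 → σ⁻¹(3) = 2
σ(3) = 1 → σ⁻¹(1) = 3

σ⁻¹ = [3 1 2]


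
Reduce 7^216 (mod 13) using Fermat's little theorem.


Fermat's little theorem: if p is prime and gcd(a,p)=1, then a^(p-1) ≡ 1 (mod p)
p = 13 is prime, gcd(7,13) = 1
Reduce exponent: 216 mod 12 = 0
So 7^216 ≡ 7^0 (mod 13)
7^0 = 1

7^216 ≡ 1 (mod 13)


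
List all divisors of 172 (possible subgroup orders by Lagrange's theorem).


Lagrange's theorem: |H| divides |G|
|G| = 172
Divisors of 172: 1, 2, 4, 43, 86, 172

Possible subgroup orders: {1, 2, 4, 43, 86, 172}


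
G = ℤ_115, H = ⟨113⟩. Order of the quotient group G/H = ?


|⟨113⟩| = n / gcd(113, 115) = 115 / 1 = 115
H is normal (ℤ_115 is abelian).
|G/H| = |G| / |H| = 115 / 115 = 1

|G/H| = 1


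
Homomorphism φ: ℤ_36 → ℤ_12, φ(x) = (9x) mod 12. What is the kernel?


Kernel = preimage of identity
ker(φ) = {x ∈ ℤ_36 : 9x ≡ 0 (mod 12)}. Since 12 | 36, φ is well-defined. The kernel is the cyclic subgroup ⟨4⟩ of ℤ_36 (order 9), i.e. {0, 4, 8, 12, 16, 20, 24, 28, 32}

ker(φ) = {0, 4, 8, 12, 16, 20, 24, 28, 32}


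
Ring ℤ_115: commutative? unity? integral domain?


ℤ_115 is a commutative ring with unity 1; 115 = 5×23 is composite, so 5·23 ≡ 0 gives zero divisors (not an integral domain)
Commutative: Yes
Integral domain: No
Has unity: Yes

ℤ_115: Commutative=Yes, Unity=Yes


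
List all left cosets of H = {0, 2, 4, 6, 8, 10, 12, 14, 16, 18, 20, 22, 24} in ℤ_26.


H = {0, 2, 4, 6, 8, 10, 12, 14, 16, 18, 20, 22, 24}, |H| = 13
Number of cosets = |G|/|H| = 26/13 = 2
0 + H = {0, 2, 4, 6, 8, 10, 12, 14, 16, 18, 20, 22, 24}
1 + H = {1, 3, 5, 7, 9, 11, 13, 15, 17, 19, 21, 23, 25}

Cosets: 0+H={0,2,4,6,8,10,12,14,16,18,20,22,24}; 1+H={1,3,5,7,9,11,13,15,17,19,21,23,25}


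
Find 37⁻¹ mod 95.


Use the extended Euclidean algorithm to write 1 = 37·s + 95·t; then s mod 95 is the inverse.
Euclidean algorithm:
  37 = 0·95 + 37
  95 = 2·37 + 21
  37 = 1·21 + 16
  21 = 1·16 + 5
  16 = 3·5 + 1
  5 = 5·1 + 0
gcd(37,95) = 1
Back-substitution gives: 37·(18) + 95·(-7) = 1
So 37⁻¹ ≡ 18 ≡ 18 (mod 95)
Check: 37 × 18 = 666 ≡ 1 (mod 95) ✓

37⁻¹ ≡ 18 (mod 95)


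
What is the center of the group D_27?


Z(G) = {g ∈ G | gx = xg for all x ∈ G}
For odd n, Z(D_n) = {e}: no nontrivial rotation commutes with all reflections

Z(D_27) = {e}


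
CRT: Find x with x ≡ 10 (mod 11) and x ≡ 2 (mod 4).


m₁ = 11, m₂ = 4, gcd = 1, so CRT applies. M = m₁·m₂ = 44
Let M₁ = M/m₁ = 4, M₂ = M/m₂ = 11
Find y₁ ≡ M₁⁻¹ (mod m₁): 4⁻¹ ≡ 3 (mod 11)
Find y₂ ≡ M₂⁻¹ (mod m₂): 11⁻¹ ≡ 3 (mod 4)
x = a₁·M₁·y₁ + a₂·M₂·y₂ = 10·4·3 + 2·11·3 = 186
Reduce mod 44: x ≡ 10
Check: 10 mod 11 = 10 ✓, 10 mod 4 = 2 ✓

x ≡ 10 (mod 44)


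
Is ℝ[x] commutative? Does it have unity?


Polynomial ring over ℝ (an integral domain) is a commutative integral domain with unity 1
Commutative: Yes
Integral domain: Yes
Has unity: Yes

ℝ[x]: Commutative=Yes, Unity=Yes


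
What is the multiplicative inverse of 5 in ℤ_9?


Use the extended Euclidean algorithm to write 1 = 5·s + 9·t; then s mod 9 is the inverse.
Euclidean algorithm:
  5 = 0·9 + 5
  9 = 1·5 + 4
  5 = 1·4 + 1
  4 = 4·1 + 0
gcd(5,9) = 1
Back-substitution gives: 5·(2) + 9·(-1) = 1
So 5⁻¹ ≡ 2 ≡ 2 (mod 9)
Check: 5 × 2 = 10 ≡ 1 (mod 9) ✓

5⁻¹ ≡ 2 (mod 9)


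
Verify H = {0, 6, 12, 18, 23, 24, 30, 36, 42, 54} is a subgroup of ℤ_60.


Subgroup test for H = {0, 6, 12, 18, 23, 24, 30, 36, 42, 54} in (ℤ_60, +):
(1) 0 ∈ H? Yes
(2) Closure: for all a,b ∈ H, (a+b) mod 60 ∈ H? No  [counterexample: 6 + 23 = 29 ∉ H]
(3) Inverses: for all a ∈ H, -a mod 60 ∈ H? No

No, H is not a subgroup of ℤ_60


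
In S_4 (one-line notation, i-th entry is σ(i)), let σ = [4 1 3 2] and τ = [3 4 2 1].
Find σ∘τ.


σ∘τ: apply τ first, then σ
1 →τ 3 →σ 3
2 →τ 4 →σ 2
3 →τ 2 →σ 1
4 →τ 1 →σ 4

σ∘τ = [3 2 1 4]


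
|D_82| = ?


|D_n| = 2n (n rotations and n reflections)
|D_82| = 2×82 = 164

|D_82| = 164


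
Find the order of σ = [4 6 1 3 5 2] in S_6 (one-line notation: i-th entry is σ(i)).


Cycle decomposition: (1 4 3) (2 6)
Cycle lengths: 3, 2
Order = lcm(3, 2) = 6

ord(σ) = 6


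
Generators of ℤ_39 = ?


g generates ℤ_n iff gcd(g,n) = 1
Prime factors of 39: 3, 13
Generators are g ∈ {1,...,38} not divisible by any of these primes.
Generators: {1, 2, 4, 5, 7, 8, 10, 11, 14, 16, 17, 19, 20, 22, 23, 25, 28, 29, 31, 32, 34, 35, 37, 38}
Number of generators = φ(39) = 24

Generators of ℤ_39 = {1, 2, 4, 5, 7, 8, 10, 11, 14, 16, 17, 19, 20, 22, 23, 25, 28, 29, 31, 32, 34, 35, 37, 38}


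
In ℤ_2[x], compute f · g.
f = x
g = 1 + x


Expand and collect like terms; reduce coefficients mod 2:
x^0: 0·1 = 0 ≡ 0 (mod 2)
x^1: 0·1 + 1·1 = 1 ≡ 1 (mod 2)
x^2: 1·1 = 1 ≡ 1 (mod 2)
Result: x + x^2

f · g = x + x^2


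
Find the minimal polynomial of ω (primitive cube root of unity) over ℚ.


ω satisfies x² + x + 1 = 0 (the cyclotomic polynomial Φ₃)

Minimal polynomial: x² + x + 1


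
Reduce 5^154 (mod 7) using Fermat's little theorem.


Fermat's little theorem: if p is prime and gcd(a,p)=1, then a^(p-1) ≡ 1 (mod p)
p = 7 is prime, gcd(5,7) = 1
Reduce exponent: 154 mod 6 = 4
So 5^154 ≡ 5^4 (mod 7)
5^4 mod 7 = 2

5^154 ≡ 2 (mod 7)


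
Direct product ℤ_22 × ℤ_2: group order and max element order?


|ℤ_22 × ℤ_2| = 22 × 2 = 44
Max element order = lcm(22,2) = 22
Cyclic? No (gcd=2)

|ℤ_22×ℤ_2| = 44, max element order = 22


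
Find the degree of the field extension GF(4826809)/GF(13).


GF(4826809) = GF(13^6), so the extension degree is 6

[GF(4826809)/GF(13)] = 6


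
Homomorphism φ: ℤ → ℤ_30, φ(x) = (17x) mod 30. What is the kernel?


Kernel = preimage of identity
ker(φ) = {x ∈ ℤ : 17x ≡ 0 (mod 30)}. gcd(17,30) = 1, so 17x ≡ 0 (mod 30) ⟺ x ≡ 0 (mod 30/1 = 30). Hence ker(φ) = 30ℤ

ker(φ) = 30ℤ


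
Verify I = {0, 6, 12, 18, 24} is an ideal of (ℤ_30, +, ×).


Check ideal conditions for I = {0, 6, 12, 18, 24} in ℤ_30:
(1) I is an additive subgroup? Yes
(2) For r ∈ ℤ_30 and a ∈ I: r·a ∈ I? Yes

Yes, I is an ideal of ℤ_30


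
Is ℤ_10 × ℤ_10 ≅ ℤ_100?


Comparing ℤ_10 × ℤ_10 and ℤ_100:
gcd(10,10) = 10 ≠ 1. Max element order in ℤ_10×ℤ_10 is lcm(10,10) = 10 < 100, so it has no element of order 100

No, ℤ_10 × ℤ_10 ≇ ℤ_100


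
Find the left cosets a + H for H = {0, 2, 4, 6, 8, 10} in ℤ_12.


H = {0, 2, 4, 6, 8, 10}, |H| = 6
Number of cosets = |G|/|H| = 12/6 = 2
0 + H = {0, 2, 4, 6, 8, 10}
1 + H = {1, 3, 5, 7, 9, 11}

Cosets: 0+H={0,2,4,6,8,10}; 1+H={1,3,5,7,9,11}


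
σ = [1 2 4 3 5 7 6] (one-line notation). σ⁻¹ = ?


To find σ⁻¹, swap domain and range:
σ(1) = 1 → σ⁻¹(1) = 1
σ(2) = 2 → σ⁻¹(2) = 2
σ(3) = 4 → σ⁻¹(4) = 3
σ(4) = 3 → σ⁻¹(3) = 4
σ(5) = 5 → σ⁻¹(5) = 5
σ(6) = 7 → σ⁻¹(7) = 6
σ(7) = 6 → σ⁻¹(6) = 7

σ⁻¹ = [1 2 4 3 5 7 6]


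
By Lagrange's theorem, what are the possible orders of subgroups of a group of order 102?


Lagrange's theorem: |H| divides |G|
|G| = 102
Divisors of 102: 1, 2, 3, 6, 17, 34, 51, 102

Possible subgroup orders: {1, 2, 3, 6, 17, 34, 51, 102}


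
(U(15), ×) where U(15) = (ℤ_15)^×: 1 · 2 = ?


Operation: multiplication mod 15
1 · 2 = (a × b) mod 15 with a = 1, b = 2

1 · 2 = 2


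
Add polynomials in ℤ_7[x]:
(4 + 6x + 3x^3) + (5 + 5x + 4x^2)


Add coefficients mod 7:
x^0: 4 + 5 = 2 (mod 7)
x^1: 6 + 5 = 4 (mod 7)
x^2: 0 + 4 = 4 (mod 7)
x^3: 3 + 0 = 3 (mod 7)
Result: 2 + 4x + 4x^2 + 3x^3

f + g = 2 + 4x + 4x^2 + 3x^3


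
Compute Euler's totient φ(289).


Factor n: 289 = 17^2
φ(n) = n · ∏(1 - 1/p) over distinct primes p | n
φ(289) = 289 · (1 - 1/17) = 272

φ(289) = 272


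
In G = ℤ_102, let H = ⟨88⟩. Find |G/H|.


|⟨88⟩| = n / gcd(88, 102) = 102 / 2 = 51
H is normal (ℤ_102 is abelian).
|G/H| = |G| / |H| = 102 / 51 = 2

|G/H| = 2


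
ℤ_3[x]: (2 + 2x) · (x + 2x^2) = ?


Expand and collect like terms; reduce coefficients mod 3:
x^0: 2·0 = 0 ≡ 0 (mod 3)
x^1: 2·1 + 2·0 = 2 ≡ 2 (mod 3)
x^2: 2·2 + 2·1 = 6 ≡ 0 (mod 3)
x^3: 2·2 = 4 ≡ 1 (mod 3)
Result: 2x + x^3

f · g = 2x + x^3


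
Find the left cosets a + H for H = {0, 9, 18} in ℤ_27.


H = {0, 9, 18}, |H| = 3
Number of cosets = |G|/|H| = 27/3 = 9
0 + H = {0, 9, 18}
1 + H = {1, 10, 19}
2 + H = {2, 11, 20}
3 + H = {3, 12, 21}
4 + H = {4, 13, 22}
5 + H = {5, 14, 23}
6 + H = {6, 15, 24}
7 + H = {7, 16, 25}
8 + H = {8, 17, 26}

Cosets: 0+H={0,9,18}; 1+H={1,10,19}; 2+H={2,11,20}; 3+H={3,12,21}; 4+H={4,13,22}; 5+H={5,14,23}; 6+H={6,15,24}; 7+H={7,16,25}; 8+H={8,17,26}


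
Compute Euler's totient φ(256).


Factor n: 256 = 2^8
φ(n) = n · ∏(1 - 1/p) over distinct primes p | n
φ(256) = 256 · (1 - 1/2) = 128

φ(256) = 128


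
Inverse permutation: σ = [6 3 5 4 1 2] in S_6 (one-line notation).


To find σ⁻¹, swap domain and range:
σ(1) = 6 → σ⁻¹(6) = 1
σ(2) = 3 → σ⁻¹(3) = 2
σ(3) = 5 → σ⁻¹(5) = 3
σ(4) = 4 → σ⁻¹(4) = 4
σ(5) = 1 → σ⁻¹(1) = 5
σ(6) = 2 → σ⁻¹(2) = 6

σ⁻¹ = [5 6 2 4 3 1]


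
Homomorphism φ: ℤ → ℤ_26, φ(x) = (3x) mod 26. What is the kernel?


Kernel = preimage of identity
ker(φ) = {x ∈ ℤ : 3x ≡ 0 (mod 26)}. gcd(3,26) = 1, so 3x ≡ 0 (mod 26) ⟺ x ≡ 0 (mod 26/1 = 26). Hence ker(φ) = 26ℤ

ker(φ) = 26ℤ


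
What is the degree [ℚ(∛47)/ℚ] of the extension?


∛47 has minimal polynomial x³ - 47 (irreducible over ℚ since 47 is not a perfect cube)

[ℚ(∛47)/ℚ] = 3


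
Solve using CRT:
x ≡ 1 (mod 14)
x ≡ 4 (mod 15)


m₁ = 14, m₂ = 15, gcd = 1, so CRT applies. M = m₁·m₂ = 210
Let M₁ = M/m₁ = 15, M₂ = M/m₂ = 14
Find y₁ ≡ M₁⁻¹ (mod m₁): 15⁻¹ ≡ 1 (mod 14)
Find y₂ ≡ M₂⁻¹ (mod m₂): 14⁻¹ ≡ 14 (mod 15)
x = a₁·M₁·y₁ + a₂·M₂·y₂ = 1·15·1 + 4·14·14 = 799
Reduce mod 210: x ≡ 169
Check: 169 mod 14 = 1 ✓, 169 mod 15 = 4 ✓

x ≡ 169 (mod 210)


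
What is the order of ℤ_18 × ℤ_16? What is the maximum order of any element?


|ℤ_18 × ℤ_16| = 18 × 16 = 288
Max element order = lcm(18,16) = 144
Cyclic? No (gcd=2)

|ℤ_18×ℤ_16| = 288, max element order = 144


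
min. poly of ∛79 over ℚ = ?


∛79 satisfies x³ - 79 = 0, irreducible over ℚ (no rational root; 79 is not a perfect cube)

Minimal polynomial: x³ - 79


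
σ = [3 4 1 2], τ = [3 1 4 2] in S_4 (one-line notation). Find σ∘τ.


σ∘τ: apply τ first, then σ
1 →τ 3 →σ 1
2 →τ 1 →σ 3
3 →τ 4 →σ 2
4 →τ 2 →σ 4

σ∘τ = [1 3 2 4]


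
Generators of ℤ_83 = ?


g generates ℤ_n iff gcd(g,n) = 1
Prime factors of 83: 83
Generators are g ∈ {1,...,82} not divisible by any of these primes.
Generators: {1, 2, 3, 4, 5, 6, 7, 8, 9, 10, 11, 12, 13, 14, 15, 16, 17, 18, 19, 20, 21, 22, 23, 24, 25, 26, 27, 28, 29, 30, 31, 32, 33, 34, 35, 36, 37, 38, 39, 40, 41, 42, 43, 44, 45, 46, 47, 48, 49, 50, 51, 52, 53, 54, 55, 56, 57, 58, 59, 60, 61, 62, 63, 64, 65, 66, 67, 68, 69, 70, 71, 72, 73, 74, 75, 76, 77, 78, 79, 80, 81, 82}
Number of generators = φ(83) = 82

Generators of ℤ_83 = {1, 2, 3, 4, 5, 6, 7, 8, 9, 10, 11, 12, 13, 14, 15, 16, 17, 18, 19, 20, 21, 22, 23, 24, 25, 26, 27, 28, 29, 30, 31, 32, 33, 34, 35, 36, 37, 38, 39, 40, 41, 42, 43, 44, 45, 46, 47, 48, 49, 50, 51, 52, 53, 54, 55, 56, 57, 58, 59, 60, 61, 62, 63, 64, 65, 66, 67, 68, 69, 70, 71, 72, 73, 74, 75, 76, 77, 78, 79, 80, 81, 82}


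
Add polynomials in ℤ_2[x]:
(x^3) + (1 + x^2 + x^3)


Add coefficients mod 2:
x^0: 0 + 1 = 1 (mod 2)
x^1: 0 + 0 = 0 (mod 2)
x^2: 0 + 1 = 1 (mod 2)
x^3: 1 + 1 = 0 (mod 2)
Result: 1 + x^2

f + g = 1 + x^2


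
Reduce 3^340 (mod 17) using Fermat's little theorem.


Fermat's little theorem: if p is prime and gcd(a,p)=1, then a^(p-1) ≡ 1 (mod p)
p = 17 is prime, gcd(3,17) = 1
Reduce exponent: 340 mod 16 = 4
So 3^340 ≡ 3^4 (mod 17)
3^4 mod 17 = 13

3^340 ≡ 13 (mod 17)


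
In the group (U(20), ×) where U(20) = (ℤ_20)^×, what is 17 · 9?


Operation: multiplication mod 20
17 · 9 = (a × b) mod 20 with a = 17, b = 9

17 · 9 = 13


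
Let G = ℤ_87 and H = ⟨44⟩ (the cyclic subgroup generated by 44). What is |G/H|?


|⟨44⟩| = n / gcd(44, 87) = 87 / 1 = 87
H is normal (ℤ_87 is abelian).
|G/H| = |G| / |H| = 87 / 87 = 1

|G/H| = 1


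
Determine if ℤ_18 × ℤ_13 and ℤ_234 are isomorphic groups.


Comparing ℤ_18 × ℤ_13 and ℤ_234:
gcd(18,13) = 1, so ℤ_18 × ℤ_13 ≅ ℤ_234 (CRT)

Yes, ℤ_18 × ℤ_13 ≅ ℤ_234


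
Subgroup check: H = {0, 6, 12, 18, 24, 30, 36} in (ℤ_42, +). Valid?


Subgroup test for H = {0, 6, 12, 18, 24, 30, 36} in (ℤ_42, +):
(1) 0 ∈ H? Yes
(2) Closure: for all a,b ∈ H, (a+b) mod 42 ∈ H? Yes
(3) Inverses: for all a ∈ H, -a mod 42 ∈ H? Yes

Yes, H is a subgroup of ℤ_42


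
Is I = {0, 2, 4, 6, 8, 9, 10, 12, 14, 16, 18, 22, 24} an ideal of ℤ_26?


Check ideal conditions for I = {0, 2, 4, 6, 8, 9, 10, 12, 14, 16, 18, 22, 24} in ℤ_26:
(1) I is an additive subgroup? No
(2) For r ∈ ℤ_26 and a ∈ I: r·a ∈ I? No  [counterexample: r=2, a=10, r·a mod 26 = 20 ∉ I]

No, I is not an ideal of ℤ_26


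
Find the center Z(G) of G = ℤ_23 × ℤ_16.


Z(G) = {g ∈ G | gx = xg for all x ∈ G}
Direct product of abelian groups is abelian, so Z(G) = G

Z(ℤ_23 × ℤ_16) = ℤ_23 × ℤ_16


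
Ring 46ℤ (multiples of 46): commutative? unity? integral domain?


46ℤ is a commutative ring under +,× but has no multiplicative identity (1 ∉ 46ℤ); it has no zero divisors, but without unity it is not an integral domain
Commutative: Yes
Integral domain: No
Has unity: No

46ℤ (multiples of 46): Commutative=Yes, Unity=No


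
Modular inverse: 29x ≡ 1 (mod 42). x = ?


Use the extended Euclidean algorithm to write 1 = 29·s + 42·t; then s mod 42 is the inverse.
Euclidean algorithm:
  29 = 0·42 + 29
  42 = 1·29 + 13
  29 = 2·13 + 3
  13 = 4·3 + 1
  3 = 3·1 + 0
gcd(29,42) = 1
Back-substitution gives: 29·(-13) + 42·(9) = 1
So 29⁻¹ ≡ -13 ≡ 29 (mod 42)
Check: 29 × 29 = 841 ≡ 1 (mod 42) ✓

29⁻¹ ≡ 29 (mod 42)
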